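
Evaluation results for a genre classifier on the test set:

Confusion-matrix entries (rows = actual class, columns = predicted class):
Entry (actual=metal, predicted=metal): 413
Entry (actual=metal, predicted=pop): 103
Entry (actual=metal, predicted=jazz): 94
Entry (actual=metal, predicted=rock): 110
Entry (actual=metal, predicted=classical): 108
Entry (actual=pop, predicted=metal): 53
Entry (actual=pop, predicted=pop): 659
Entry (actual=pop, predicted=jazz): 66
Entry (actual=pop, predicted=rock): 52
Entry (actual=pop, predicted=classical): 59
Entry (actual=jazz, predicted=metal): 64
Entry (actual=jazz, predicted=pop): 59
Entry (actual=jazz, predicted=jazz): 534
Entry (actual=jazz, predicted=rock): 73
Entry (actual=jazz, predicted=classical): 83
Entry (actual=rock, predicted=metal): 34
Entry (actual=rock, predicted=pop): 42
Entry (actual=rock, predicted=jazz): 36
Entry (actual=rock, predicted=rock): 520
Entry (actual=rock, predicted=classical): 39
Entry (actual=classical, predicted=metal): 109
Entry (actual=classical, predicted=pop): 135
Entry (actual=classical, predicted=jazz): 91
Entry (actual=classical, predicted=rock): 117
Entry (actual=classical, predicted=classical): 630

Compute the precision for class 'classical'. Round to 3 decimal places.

0.686

Treat 'classical' as positive and all other classes as negative.
precision = TP/(TP+FP).
classical: TP=630, FP=108+59+83+39=289 → 630/919 = 0.6855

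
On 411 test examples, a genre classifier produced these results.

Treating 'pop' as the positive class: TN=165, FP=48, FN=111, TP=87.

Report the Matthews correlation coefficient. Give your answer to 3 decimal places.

0.228

MCC = (TP·TN − FP·FN) / √((TP+FP)(TP+FN)(TN+FP)(TN+FN))
Numerator = 87·165 − 48·111 = 9027
Denominator = √(135·198·213·276) = √1571403240 = 39640.9288
MCC = 9027 / 39640.9288 = 0.228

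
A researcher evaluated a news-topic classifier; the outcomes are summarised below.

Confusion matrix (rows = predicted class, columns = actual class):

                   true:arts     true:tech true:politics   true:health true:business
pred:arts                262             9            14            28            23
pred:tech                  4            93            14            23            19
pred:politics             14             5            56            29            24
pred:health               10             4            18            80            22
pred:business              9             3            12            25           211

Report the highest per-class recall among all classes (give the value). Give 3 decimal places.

Per-class recall (TP/(TP+FN)):
  arts: TP=262, FN=4+14+10+9=37 → 262/299 = 0.8763
  tech: TP=93, FN=9+5+4+3=21 → 93/114 = 0.8158
  politics: TP=56, FN=14+14+18+12=58 → 56/114 = 0.4912
  health: TP=80, FN=28+23+29+25=105 → 80/185 = 0.4324
  business: TP=211, FN=23+19+24+22=88 → 211/299 = 0.7057
Highest is class 'arts' with recall = 0.876.

0.876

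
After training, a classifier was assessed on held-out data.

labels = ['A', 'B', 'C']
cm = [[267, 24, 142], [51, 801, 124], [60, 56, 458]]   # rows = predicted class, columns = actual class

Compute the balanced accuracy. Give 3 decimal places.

0.749

Balanced accuracy = mean of per-class recall.
  A: recall = 267/378 = 0.7063
  B: recall = 801/881 = 0.9092
  C: recall = 458/724 = 0.6326
Mean = (0.7063 + 0.9092 + 0.6326) / 3 = 0.749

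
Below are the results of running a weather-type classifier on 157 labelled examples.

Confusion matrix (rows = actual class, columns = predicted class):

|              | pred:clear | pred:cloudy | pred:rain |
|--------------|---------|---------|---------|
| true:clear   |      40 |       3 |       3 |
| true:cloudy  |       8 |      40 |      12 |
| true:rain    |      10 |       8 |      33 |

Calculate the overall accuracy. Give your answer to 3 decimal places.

0.720

Accuracy = trace / total = (40+40+33=113) / 157 = 113/157 = 0.720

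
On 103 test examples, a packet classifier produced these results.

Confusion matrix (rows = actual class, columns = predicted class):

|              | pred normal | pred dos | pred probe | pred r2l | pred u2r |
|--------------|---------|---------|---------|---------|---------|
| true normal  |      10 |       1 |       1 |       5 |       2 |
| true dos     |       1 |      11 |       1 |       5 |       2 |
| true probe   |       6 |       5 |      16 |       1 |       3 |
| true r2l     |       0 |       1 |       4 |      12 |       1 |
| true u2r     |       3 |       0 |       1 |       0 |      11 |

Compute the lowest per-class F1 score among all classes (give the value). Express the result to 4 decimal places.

0.5128

Per-class F1 score (2·TP/(2·TP+FP+FN)):
  normal: TP=10, FP=1+6+0+3=10, FN=1+1+5+2=9 → 20/39 = 0.51282
  dos: TP=11, FP=1+5+1+0=7, FN=1+1+5+2=9 → 22/38 = 0.57895
  probe: TP=16, FP=1+1+4+1=7, FN=6+5+1+3=15 → 32/54 = 0.59259
  r2l: TP=12, FP=5+5+1+0=11, FN=0+1+4+1=6 → 24/41 = 0.58537
  u2r: TP=11, FP=2+2+3+1=8, FN=3+0+1+0=4 → 22/34 = 0.64706
Lowest is class 'normal' with F1 score = 0.5128.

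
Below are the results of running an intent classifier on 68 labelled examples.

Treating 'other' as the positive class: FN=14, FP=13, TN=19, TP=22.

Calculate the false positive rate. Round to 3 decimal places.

FPR = FP/(FP+TN) = 13/(13+19) = 0.406

0.406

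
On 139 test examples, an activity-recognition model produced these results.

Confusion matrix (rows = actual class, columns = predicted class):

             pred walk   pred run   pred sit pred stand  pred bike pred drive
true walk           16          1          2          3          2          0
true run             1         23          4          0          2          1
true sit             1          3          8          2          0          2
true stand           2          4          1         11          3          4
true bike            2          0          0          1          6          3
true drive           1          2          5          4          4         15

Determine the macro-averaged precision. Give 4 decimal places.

Per-class precision (TP/(TP+FP)):
  walk: TP=16, FP=1+1+2+2+1=7 → 16/23 = 0.69565
  run: TP=23, FP=1+3+4+0+2=10 → 23/33 = 0.69697
  sit: TP=8, FP=2+4+1+0+5=12 → 8/20 = 0.40000
  stand: TP=11, FP=3+0+2+1+4=10 → 11/21 = 0.52381
  bike: TP=6, FP=2+2+0+3+4=11 → 6/17 = 0.35294
  drive: TP=15, FP=0+1+2+4+3=10 → 15/25 = 0.60000
Macro-precision = mean = (0.69565 + 0.69697 + 0.40000 + 0.52381 + 0.35294 + 0.60000) / 6 = 0.5449

0.5449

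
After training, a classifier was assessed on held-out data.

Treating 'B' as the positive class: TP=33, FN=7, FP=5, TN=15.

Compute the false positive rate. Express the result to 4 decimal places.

FPR = FP/(FP+TN) = 5/(5+15) = 0.2500

0.2500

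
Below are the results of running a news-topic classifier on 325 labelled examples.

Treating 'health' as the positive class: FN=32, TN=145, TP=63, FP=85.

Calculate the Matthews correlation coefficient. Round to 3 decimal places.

MCC = (TP·TN − FP·FN) / √((TP+FP)(TP+FN)(TN+FP)(TN+FN))
Numerator = 63·145 − 85·32 = 6415
Denominator = √(148·95·230·177) = √572382600 = 23924.5188
MCC = 6415 / 23924.5188 = 0.268

0.268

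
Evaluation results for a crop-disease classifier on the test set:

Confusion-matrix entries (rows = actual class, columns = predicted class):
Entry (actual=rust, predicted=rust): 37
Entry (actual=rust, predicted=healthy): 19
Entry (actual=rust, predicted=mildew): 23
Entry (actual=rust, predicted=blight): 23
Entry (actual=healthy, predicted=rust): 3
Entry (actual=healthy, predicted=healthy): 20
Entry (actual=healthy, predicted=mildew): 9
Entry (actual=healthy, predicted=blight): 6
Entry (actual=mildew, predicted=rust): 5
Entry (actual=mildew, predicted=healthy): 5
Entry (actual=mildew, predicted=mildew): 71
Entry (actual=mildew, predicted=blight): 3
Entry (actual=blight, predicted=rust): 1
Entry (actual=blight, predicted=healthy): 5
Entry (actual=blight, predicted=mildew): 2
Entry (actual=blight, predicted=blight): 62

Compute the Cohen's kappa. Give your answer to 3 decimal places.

Observed agreement pₒ = trace/N = 190/294 = 0.6463
Expected agreement pₑ = Σ (rowᵢ·colᵢ)/N² = (102·46 + 38·49 + 84·105 + 70·94)/294² = 0.2540
κ = (pₒ − pₑ)/(1 − pₑ) = (0.6463 − 0.2540)/(1 − 0.2540) = 0.526

0.526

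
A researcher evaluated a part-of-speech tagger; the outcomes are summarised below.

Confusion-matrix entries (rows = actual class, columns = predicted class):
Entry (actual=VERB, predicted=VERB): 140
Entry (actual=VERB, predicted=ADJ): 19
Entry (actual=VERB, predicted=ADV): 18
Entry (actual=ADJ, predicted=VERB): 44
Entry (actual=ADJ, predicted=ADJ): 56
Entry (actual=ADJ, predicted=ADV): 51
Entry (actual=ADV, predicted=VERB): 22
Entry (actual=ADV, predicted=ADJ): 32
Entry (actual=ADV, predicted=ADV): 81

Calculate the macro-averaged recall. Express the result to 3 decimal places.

0.587

Per-class recall (TP/(TP+FN)):
  VERB: TP=140, FN=19+18=37 → 140/177 = 0.7910
  ADJ: TP=56, FN=44+51=95 → 56/151 = 0.3709
  ADV: TP=81, FN=22+32=54 → 81/135 = 0.6000
Macro-recall = mean = (0.7910 + 0.3709 + 0.6000) / 3 = 0.587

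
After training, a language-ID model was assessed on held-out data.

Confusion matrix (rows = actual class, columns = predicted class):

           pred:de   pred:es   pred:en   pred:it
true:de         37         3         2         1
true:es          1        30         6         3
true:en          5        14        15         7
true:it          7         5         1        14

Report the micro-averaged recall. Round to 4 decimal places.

Micro-averaging pools counts across classes: ΣTP=96, ΣFP=55, ΣFN=55.
Micro-recall = TP/(TP+FN) on pooled counts = 0.6358 (equals overall accuracy in single-label multiclass).

0.6358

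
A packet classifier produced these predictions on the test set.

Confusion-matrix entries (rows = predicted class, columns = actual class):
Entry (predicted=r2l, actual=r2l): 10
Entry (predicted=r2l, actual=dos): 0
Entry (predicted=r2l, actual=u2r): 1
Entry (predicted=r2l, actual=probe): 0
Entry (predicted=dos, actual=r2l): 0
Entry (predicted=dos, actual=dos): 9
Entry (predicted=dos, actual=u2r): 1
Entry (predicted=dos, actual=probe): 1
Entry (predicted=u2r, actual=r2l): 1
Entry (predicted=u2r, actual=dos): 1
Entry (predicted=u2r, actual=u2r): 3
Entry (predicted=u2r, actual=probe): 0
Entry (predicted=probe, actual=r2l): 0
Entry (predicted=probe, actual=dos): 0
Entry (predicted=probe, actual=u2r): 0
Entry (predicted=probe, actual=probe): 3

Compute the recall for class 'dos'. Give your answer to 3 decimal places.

recall = TP/(TP+FN).
dos: TP=9, FN=0+1+0=1 → 9/10 = 0.9000

0.900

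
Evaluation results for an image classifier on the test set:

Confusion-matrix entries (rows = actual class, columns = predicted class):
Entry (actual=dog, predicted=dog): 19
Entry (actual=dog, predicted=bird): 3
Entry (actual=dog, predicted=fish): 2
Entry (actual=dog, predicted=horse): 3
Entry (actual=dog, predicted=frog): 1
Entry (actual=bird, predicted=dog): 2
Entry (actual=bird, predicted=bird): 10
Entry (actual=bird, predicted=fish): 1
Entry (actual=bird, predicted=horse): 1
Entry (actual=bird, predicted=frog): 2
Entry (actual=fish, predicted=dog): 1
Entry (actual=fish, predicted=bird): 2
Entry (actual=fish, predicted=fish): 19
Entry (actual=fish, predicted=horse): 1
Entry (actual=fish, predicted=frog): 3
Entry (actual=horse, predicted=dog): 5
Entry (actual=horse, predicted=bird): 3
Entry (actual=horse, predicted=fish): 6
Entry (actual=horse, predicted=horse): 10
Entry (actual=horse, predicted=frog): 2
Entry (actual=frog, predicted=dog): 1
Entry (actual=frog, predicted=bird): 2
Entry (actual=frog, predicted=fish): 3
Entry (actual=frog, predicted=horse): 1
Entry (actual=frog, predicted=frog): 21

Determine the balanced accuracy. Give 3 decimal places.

Balanced accuracy = mean of per-class recall.
  dog: recall = 19/28 = 0.6786
  bird: recall = 10/16 = 0.6250
  fish: recall = 19/26 = 0.7308
  horse: recall = 10/26 = 0.3846
  frog: recall = 21/28 = 0.7500
Mean = (0.6786 + 0.6250 + 0.7308 + 0.3846 + 0.7500) / 5 = 0.634

0.634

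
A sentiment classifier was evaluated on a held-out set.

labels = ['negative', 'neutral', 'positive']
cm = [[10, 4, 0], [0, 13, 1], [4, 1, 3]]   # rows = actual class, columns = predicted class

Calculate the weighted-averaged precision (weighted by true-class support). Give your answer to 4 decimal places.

0.7253

Per-class precision (TP/(TP+FP)):
  negative: TP=10, FP=0+4=4 → 10/14 = 0.71429
  neutral: TP=13, FP=4+1=5 → 13/18 = 0.72222
  positive: TP=3, FP=0+1=1 → 3/4 = 0.75000
Weighted-precision = Σ (supportᵢ/N)·precisionᵢ with N=36: (14/36)·0.71429 + (14/36)·0.72222 + (8/36)·0.75000 = 0.7253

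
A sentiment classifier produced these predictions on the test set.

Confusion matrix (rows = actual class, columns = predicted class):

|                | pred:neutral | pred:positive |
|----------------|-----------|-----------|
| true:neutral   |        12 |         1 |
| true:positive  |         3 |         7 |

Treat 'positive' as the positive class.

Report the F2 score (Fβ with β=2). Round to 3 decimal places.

0.729

Fβ = (1+β²)·TP / ((1+β²)·TP + β²·FN + FP), with β²=4
= 5·7 / (5·7 + 4·3 + 1) = 0.729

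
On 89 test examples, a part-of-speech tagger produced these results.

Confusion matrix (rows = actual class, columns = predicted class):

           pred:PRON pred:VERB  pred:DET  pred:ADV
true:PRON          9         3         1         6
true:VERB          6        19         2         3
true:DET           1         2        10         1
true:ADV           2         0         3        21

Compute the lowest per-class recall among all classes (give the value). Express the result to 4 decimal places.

Per-class recall (TP/(TP+FN)):
  PRON: TP=9, FN=3+1+6=10 → 9/19 = 0.47368
  VERB: TP=19, FN=6+2+3=11 → 19/30 = 0.63333
  DET: TP=10, FN=1+2+1=4 → 10/14 = 0.71429
  ADV: TP=21, FN=2+0+3=5 → 21/26 = 0.80769
Lowest is class 'PRON' with recall = 0.4737.

0.4737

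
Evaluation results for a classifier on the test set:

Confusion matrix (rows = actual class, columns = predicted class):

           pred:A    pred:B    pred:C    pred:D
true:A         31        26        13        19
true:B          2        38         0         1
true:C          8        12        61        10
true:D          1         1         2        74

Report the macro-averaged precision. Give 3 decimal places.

Per-class precision (TP/(TP+FP)):
  A: TP=31, FP=2+8+1=11 → 31/42 = 0.7381
  B: TP=38, FP=26+12+1=39 → 38/77 = 0.4935
  C: TP=61, FP=13+0+2=15 → 61/76 = 0.8026
  D: TP=74, FP=19+1+10=30 → 74/104 = 0.7115
Macro-precision = mean = (0.7381 + 0.4935 + 0.8026 + 0.7115) / 4 = 0.686

0.686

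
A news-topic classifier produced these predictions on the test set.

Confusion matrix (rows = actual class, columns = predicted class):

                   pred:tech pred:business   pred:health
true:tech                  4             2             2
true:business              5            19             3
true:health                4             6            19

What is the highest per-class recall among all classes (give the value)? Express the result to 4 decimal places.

0.7037

Per-class recall (TP/(TP+FN)):
  tech: TP=4, FN=2+2=4 → 4/8 = 0.50000
  business: TP=19, FN=5+3=8 → 19/27 = 0.70370
  health: TP=19, FN=4+6=10 → 19/29 = 0.65517
Highest is class 'business' with recall = 0.7037.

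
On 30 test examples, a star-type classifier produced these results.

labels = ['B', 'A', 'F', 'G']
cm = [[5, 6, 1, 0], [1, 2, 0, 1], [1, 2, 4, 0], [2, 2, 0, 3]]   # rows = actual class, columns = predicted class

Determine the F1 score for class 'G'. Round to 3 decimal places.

0.545

Treat 'G' as positive and all other classes as negative.
F1 score = 2·TP/(2·TP+FP+FN).
G: TP=3, FP=0+1+0=1, FN=2+2+0=4 → 6/11 = 0.5455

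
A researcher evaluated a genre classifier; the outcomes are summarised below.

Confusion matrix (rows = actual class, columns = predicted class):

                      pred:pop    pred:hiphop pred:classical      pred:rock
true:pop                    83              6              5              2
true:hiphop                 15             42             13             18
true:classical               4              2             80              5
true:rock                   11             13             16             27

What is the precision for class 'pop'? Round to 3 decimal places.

Treat 'pop' as positive and all other classes as negative.
precision = TP/(TP+FP).
pop: TP=83, FP=15+4+11=30 → 83/113 = 0.7345

0.735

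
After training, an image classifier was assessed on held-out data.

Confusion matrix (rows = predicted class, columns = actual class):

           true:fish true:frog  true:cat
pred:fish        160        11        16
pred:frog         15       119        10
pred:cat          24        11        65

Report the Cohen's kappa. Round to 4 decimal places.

0.6853

Observed agreement pₒ = trace/N = 344/431 = 0.79814
Expected agreement pₑ = Σ (rowᵢ·colᵢ)/N² = (199·187 + 141·144 + 91·100)/431² = 0.35862
κ = (pₒ − pₑ)/(1 − pₑ) = (0.79814 − 0.35862)/(1 − 0.35862) = 0.6853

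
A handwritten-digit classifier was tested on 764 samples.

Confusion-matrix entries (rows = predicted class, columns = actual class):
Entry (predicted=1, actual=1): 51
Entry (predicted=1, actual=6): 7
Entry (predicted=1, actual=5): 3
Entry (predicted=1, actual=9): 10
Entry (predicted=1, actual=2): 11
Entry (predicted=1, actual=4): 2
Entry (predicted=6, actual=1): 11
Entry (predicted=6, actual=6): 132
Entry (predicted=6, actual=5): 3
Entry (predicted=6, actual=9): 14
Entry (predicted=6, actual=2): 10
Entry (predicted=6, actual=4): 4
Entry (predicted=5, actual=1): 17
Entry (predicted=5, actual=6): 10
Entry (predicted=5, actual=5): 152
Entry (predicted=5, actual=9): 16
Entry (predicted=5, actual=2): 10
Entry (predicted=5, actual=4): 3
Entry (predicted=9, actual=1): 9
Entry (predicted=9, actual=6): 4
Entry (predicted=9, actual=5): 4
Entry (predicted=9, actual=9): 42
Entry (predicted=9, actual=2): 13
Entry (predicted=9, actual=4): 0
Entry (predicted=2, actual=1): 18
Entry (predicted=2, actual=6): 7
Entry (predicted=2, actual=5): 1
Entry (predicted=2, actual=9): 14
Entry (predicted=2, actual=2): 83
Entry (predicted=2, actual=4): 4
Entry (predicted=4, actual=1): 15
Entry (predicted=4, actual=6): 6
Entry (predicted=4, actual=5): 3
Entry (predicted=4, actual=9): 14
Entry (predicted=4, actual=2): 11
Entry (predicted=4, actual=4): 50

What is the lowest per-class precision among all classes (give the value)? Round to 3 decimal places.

0.505

Per-class precision (TP/(TP+FP)):
  1: TP=51, FP=7+3+10+11+2=33 → 51/84 = 0.6071
  6: TP=132, FP=11+3+14+10+4=42 → 132/174 = 0.7586
  5: TP=152, FP=17+10+16+10+3=56 → 152/208 = 0.7308
  9: TP=42, FP=9+4+4+13+0=30 → 42/72 = 0.5833
  2: TP=83, FP=18+7+1+14+4=44 → 83/127 = 0.6535
  4: TP=50, FP=15+6+3+14+11=49 → 50/99 = 0.5051
Lowest is class '4' with precision = 0.505.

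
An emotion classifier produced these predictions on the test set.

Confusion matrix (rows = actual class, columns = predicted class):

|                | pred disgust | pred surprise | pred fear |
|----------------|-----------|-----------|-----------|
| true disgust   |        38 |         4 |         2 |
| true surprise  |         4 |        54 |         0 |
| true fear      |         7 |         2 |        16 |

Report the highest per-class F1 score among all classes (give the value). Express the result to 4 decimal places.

Per-class F1 score (2·TP/(2·TP+FP+FN)):
  disgust: TP=38, FP=4+7=11, FN=4+2=6 → 76/93 = 0.81720
  surprise: TP=54, FP=4+2=6, FN=4+0=4 → 108/118 = 0.91525
  fear: TP=16, FP=2+0=2, FN=7+2=9 → 32/43 = 0.74419
Highest is class 'surprise' with F1 score = 0.9153.

0.9153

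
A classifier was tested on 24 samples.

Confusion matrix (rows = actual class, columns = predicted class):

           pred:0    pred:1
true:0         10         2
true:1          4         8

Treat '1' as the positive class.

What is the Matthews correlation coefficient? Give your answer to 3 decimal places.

0.507

MCC = (TP·TN − FP·FN) / √((TP+FP)(TP+FN)(TN+FP)(TN+FN))
Numerator = 8·10 − 2·4 = 72
Denominator = √(10·12·12·14) = √20160 = 141.9859
MCC = 72 / 141.9859 = 0.507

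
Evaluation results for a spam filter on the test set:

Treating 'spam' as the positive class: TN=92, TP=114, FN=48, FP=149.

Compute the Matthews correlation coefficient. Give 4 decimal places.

0.0880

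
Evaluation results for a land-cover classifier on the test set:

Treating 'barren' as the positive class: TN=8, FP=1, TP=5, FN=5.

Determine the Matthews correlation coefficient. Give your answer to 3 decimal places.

0.418

MCC = (TP·TN − FP·FN) / √((TP+FP)(TP+FN)(TN+FP)(TN+FN))
Numerator = 5·8 − 1·5 = 35
Denominator = √(6·10·9·13) = √7020 = 83.7854
MCC = 35 / 83.7854 = 0.418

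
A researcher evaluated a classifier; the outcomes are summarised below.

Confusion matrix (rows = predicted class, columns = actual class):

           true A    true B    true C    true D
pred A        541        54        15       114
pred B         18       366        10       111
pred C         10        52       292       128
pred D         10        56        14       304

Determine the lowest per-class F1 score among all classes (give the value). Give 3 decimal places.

Per-class F1 score (2·TP/(2·TP+FP+FN)):
  A: TP=541, FP=54+15+114=183, FN=18+10+10=38 → 1082/1303 = 0.8304
  B: TP=366, FP=18+10+111=139, FN=54+52+56=162 → 732/1033 = 0.7086
  C: TP=292, FP=10+52+128=190, FN=15+10+14=39 → 584/813 = 0.7183
  D: TP=304, FP=10+56+14=80, FN=114+111+128=353 → 608/1041 = 0.5841
Lowest is class 'D' with F1 score = 0.584.

0.584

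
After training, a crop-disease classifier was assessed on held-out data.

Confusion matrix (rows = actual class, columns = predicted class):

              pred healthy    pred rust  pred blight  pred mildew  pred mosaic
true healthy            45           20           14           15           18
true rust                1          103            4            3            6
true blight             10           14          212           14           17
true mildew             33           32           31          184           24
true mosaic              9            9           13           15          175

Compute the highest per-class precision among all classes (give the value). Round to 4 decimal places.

Per-class precision (TP/(TP+FP)):
  healthy: TP=45, FP=1+10+33+9=53 → 45/98 = 0.45918
  rust: TP=103, FP=20+14+32+9=75 → 103/178 = 0.57865
  blight: TP=212, FP=14+4+31+13=62 → 212/274 = 0.77372
  mildew: TP=184, FP=15+3+14+15=47 → 184/231 = 0.79654
  mosaic: TP=175, FP=18+6+17+24=65 → 175/240 = 0.72917
Highest is class 'mildew' with precision = 0.7965.

0.7965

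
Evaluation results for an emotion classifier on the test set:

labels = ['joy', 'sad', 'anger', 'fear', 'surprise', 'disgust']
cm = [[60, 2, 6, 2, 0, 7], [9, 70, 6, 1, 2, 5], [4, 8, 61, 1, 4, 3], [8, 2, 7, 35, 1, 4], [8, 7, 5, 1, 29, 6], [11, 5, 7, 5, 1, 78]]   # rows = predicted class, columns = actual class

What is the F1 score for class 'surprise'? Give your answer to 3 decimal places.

0.624

Take TP from the diagonal, FP from the rest of the 'surprise' prediction marginal, FN from the rest of the 'surprise' actual marginal.
F1 score = 2·TP/(2·TP+FP+FN).
surprise: TP=29, FP=8+7+5+1+6=27, FN=0+2+4+1+1=8 → 58/93 = 0.6237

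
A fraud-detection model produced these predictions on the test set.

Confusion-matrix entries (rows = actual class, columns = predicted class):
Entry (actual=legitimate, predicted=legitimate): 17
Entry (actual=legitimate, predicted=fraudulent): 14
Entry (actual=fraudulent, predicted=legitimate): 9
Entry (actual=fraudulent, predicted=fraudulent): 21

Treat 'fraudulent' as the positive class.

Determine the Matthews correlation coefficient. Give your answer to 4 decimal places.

MCC = (TP·TN − FP·FN) / √((TP+FP)(TP+FN)(TN+FP)(TN+FN))
Numerator = 21·17 − 14·9 = 231
Denominator = √(35·30·31·26) = √846300 = 919.9457
MCC = 231 / 919.9457 = 0.2511

0.2511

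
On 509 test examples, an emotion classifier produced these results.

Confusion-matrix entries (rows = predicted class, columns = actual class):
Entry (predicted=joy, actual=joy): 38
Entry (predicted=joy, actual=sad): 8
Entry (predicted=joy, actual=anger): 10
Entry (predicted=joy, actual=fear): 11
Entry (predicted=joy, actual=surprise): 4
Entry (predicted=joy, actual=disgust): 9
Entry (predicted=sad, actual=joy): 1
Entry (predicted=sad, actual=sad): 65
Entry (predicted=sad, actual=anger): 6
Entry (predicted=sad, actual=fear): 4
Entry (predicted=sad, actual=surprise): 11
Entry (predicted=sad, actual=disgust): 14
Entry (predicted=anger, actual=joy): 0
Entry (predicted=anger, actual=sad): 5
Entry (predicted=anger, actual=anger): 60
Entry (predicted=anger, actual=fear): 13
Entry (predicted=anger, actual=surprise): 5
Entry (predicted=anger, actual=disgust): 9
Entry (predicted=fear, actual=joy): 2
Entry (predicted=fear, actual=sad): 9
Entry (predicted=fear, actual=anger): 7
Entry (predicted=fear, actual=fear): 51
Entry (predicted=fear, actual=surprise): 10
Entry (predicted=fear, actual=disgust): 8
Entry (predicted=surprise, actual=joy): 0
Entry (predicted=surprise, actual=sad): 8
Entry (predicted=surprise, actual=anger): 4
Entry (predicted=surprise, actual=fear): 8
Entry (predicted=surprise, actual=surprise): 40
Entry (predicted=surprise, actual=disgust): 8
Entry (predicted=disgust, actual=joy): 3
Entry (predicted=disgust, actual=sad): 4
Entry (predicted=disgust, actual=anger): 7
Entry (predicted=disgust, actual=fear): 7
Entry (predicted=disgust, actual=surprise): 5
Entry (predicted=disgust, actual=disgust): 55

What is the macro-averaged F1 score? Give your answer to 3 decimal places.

0.605

Per-class F1 score (2·TP/(2·TP+FP+FN)):
  joy: TP=38, FP=8+10+11+4+9=42, FN=1+0+2+0+3=6 → 76/124 = 0.6129
  sad: TP=65, FP=1+6+4+11+14=36, FN=8+5+9+8+4=34 → 130/200 = 0.6500
  anger: TP=60, FP=0+5+13+5+9=32, FN=10+6+7+4+7=34 → 120/186 = 0.6452
  fear: TP=51, FP=2+9+7+10+8=36, FN=11+4+13+8+7=43 → 102/181 = 0.5635
  surprise: TP=40, FP=0+8+4+8+8=28, FN=4+11+5+10+5=35 → 80/143 = 0.5594
  disgust: TP=55, FP=3+4+7+7+5=26, FN=9+14+9+8+8=48 → 110/184 = 0.5978
Macro-F1 score = mean = (0.6129 + 0.6500 + 0.6452 + 0.5635 + 0.5594 + 0.5978) / 6 = 0.605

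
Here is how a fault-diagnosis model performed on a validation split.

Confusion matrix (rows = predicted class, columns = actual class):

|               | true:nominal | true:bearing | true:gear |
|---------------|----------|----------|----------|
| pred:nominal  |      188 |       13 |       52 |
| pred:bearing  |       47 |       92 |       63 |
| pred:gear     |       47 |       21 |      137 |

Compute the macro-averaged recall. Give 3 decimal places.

Per-class recall (TP/(TP+FN)):
  nominal: TP=188, FN=47+47=94 → 188/282 = 0.6667
  bearing: TP=92, FN=13+21=34 → 92/126 = 0.7302
  gear: TP=137, FN=52+63=115 → 137/252 = 0.5437
Macro-recall = mean = (0.6667 + 0.7302 + 0.5437) / 3 = 0.647

0.647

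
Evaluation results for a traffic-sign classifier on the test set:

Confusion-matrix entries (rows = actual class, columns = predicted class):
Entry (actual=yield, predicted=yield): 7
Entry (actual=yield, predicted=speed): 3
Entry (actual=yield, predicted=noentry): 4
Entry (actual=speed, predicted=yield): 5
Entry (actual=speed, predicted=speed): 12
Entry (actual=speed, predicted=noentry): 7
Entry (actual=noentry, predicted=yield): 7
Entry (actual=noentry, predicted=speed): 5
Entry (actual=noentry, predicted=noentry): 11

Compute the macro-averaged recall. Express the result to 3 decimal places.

Per-class recall (TP/(TP+FN)):
  yield: TP=7, FN=3+4=7 → 7/14 = 0.5000
  speed: TP=12, FN=5+7=12 → 12/24 = 0.5000
  noentry: TP=11, FN=7+5=12 → 11/23 = 0.4783
Macro-recall = mean = (0.5000 + 0.5000 + 0.4783) / 3 = 0.493

0.493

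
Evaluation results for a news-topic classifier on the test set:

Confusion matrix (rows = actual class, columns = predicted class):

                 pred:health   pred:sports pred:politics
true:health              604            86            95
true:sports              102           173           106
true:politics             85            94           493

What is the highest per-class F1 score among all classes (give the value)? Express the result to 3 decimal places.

Per-class F1 score (2·TP/(2·TP+FP+FN)):
  health: TP=604, FP=102+85=187, FN=86+95=181 → 1208/1576 = 0.7665
  sports: TP=173, FP=86+94=180, FN=102+106=208 → 346/734 = 0.4714
  politics: TP=493, FP=95+106=201, FN=85+94=179 → 986/1366 = 0.7218
Highest is class 'health' with F1 score = 0.766.

0.766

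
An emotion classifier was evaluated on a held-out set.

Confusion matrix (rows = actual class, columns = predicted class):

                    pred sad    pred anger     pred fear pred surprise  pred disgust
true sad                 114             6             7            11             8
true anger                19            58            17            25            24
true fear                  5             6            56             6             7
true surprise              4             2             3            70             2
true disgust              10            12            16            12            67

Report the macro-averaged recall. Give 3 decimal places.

0.665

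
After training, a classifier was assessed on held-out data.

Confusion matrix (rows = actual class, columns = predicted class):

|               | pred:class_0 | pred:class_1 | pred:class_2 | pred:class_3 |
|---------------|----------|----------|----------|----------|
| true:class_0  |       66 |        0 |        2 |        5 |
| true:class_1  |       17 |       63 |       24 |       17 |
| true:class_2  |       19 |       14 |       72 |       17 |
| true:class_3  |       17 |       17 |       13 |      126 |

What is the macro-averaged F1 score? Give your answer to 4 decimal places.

0.6593

Per-class F1 score (2·TP/(2·TP+FP+FN)):
  class_0: TP=66, FP=17+19+17=53, FN=0+2+5=7 → 132/192 = 0.68750
  class_1: TP=63, FP=0+14+17=31, FN=17+24+17=58 → 126/215 = 0.58605
  class_2: TP=72, FP=2+24+13=39, FN=19+14+17=50 → 144/233 = 0.61803
  class_3: TP=126, FP=5+17+17=39, FN=17+17+13=47 → 252/338 = 0.74556
Macro-F1 score = mean = (0.68750 + 0.58605 + 0.61803 + 0.74556) / 4 = 0.6593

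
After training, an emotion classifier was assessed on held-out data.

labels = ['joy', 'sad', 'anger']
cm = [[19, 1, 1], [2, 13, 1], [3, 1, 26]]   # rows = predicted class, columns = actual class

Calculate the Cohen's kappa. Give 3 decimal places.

0.792

Observed agreement pₒ = trace/N = 58/67 = 0.8657
Expected agreement pₑ = Σ (rowᵢ·colᵢ)/N² = (24·21 + 15·16 + 28·30)/67² = 0.3529
κ = (pₒ − pₑ)/(1 − pₑ) = (0.8657 − 0.3529)/(1 − 0.3529) = 0.792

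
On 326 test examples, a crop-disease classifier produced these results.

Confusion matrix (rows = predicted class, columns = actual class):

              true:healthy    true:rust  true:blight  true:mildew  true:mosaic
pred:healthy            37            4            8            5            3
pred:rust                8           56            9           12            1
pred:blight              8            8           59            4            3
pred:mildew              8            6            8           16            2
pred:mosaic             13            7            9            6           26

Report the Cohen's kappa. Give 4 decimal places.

0.4853

Observed agreement pₒ = trace/N = 194/326 = 0.59509
Expected agreement pₑ = Σ (rowᵢ·colᵢ)/N² = (74·57 + 81·86 + 93·82 + 43·40 + 35·61)/326² = 0.21327
κ = (pₒ − pₑ)/(1 − pₑ) = (0.59509 − 0.21327)/(1 − 0.21327) = 0.4853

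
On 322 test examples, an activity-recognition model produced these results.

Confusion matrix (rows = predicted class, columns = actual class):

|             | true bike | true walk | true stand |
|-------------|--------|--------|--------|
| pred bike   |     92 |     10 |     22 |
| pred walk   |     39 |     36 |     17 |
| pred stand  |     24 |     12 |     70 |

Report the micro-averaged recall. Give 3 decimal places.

0.615

Micro-averaging pools counts across classes: ΣTP=198, ΣFP=124, ΣFN=124.
Micro-recall = TP/(TP+FN) on pooled counts = 0.615 (equals overall accuracy in single-label multiclass).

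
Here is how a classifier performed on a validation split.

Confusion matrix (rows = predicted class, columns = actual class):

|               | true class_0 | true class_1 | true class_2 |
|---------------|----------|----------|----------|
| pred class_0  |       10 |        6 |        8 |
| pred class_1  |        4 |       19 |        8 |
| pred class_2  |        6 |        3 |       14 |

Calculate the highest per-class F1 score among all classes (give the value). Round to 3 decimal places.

0.644

Per-class F1 score (2·TP/(2·TP+FP+FN)):
  class_0: TP=10, FP=6+8=14, FN=4+6=10 → 20/44 = 0.4545
  class_1: TP=19, FP=4+8=12, FN=6+3=9 → 38/59 = 0.6441
  class_2: TP=14, FP=6+3=9, FN=8+8=16 → 28/53 = 0.5283
Highest is class 'class_1' with F1 score = 0.644.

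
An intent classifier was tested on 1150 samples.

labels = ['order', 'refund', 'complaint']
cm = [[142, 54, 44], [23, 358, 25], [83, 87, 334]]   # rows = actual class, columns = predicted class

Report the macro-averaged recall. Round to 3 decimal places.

0.712

Per-class recall (TP/(TP+FN)):
  order: TP=142, FN=54+44=98 → 142/240 = 0.5917
  refund: TP=358, FN=23+25=48 → 358/406 = 0.8818
  complaint: TP=334, FN=83+87=170 → 334/504 = 0.6627
Macro-recall = mean = (0.5917 + 0.8818 + 0.6627) / 3 = 0.712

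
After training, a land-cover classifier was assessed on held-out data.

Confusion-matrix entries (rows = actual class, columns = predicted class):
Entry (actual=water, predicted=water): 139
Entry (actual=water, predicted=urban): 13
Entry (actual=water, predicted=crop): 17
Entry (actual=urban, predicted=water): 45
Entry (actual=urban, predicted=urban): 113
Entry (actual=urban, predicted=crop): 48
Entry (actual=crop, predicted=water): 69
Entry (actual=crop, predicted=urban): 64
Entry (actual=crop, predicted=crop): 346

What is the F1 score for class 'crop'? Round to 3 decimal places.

0.778

Take TP from the diagonal, FP from the rest of the 'crop' prediction marginal, FN from the rest of the 'crop' actual marginal.
F1 score = 2·TP/(2·TP+FP+FN).
crop: TP=346, FP=17+48=65, FN=69+64=133 → 692/890 = 0.7775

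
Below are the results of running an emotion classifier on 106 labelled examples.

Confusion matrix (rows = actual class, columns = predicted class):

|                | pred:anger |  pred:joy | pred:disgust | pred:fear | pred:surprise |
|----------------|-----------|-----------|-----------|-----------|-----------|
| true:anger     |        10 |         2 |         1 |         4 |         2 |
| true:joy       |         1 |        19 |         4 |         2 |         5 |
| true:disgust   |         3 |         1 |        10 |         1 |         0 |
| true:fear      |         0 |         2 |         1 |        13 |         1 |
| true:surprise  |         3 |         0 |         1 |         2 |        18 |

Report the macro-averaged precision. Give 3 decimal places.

0.650

Per-class precision (TP/(TP+FP)):
  anger: TP=10, FP=1+3+0+3=7 → 10/17 = 0.5882
  joy: TP=19, FP=2+1+2+0=5 → 19/24 = 0.7917
  disgust: TP=10, FP=1+4+1+1=7 → 10/17 = 0.5882
  fear: TP=13, FP=4+2+1+2=9 → 13/22 = 0.5909
  surprise: TP=18, FP=2+5+0+1=8 → 18/26 = 0.6923
Macro-precision = mean = (0.5882 + 0.7917 + 0.5882 + 0.5909 + 0.6923) / 5 = 0.650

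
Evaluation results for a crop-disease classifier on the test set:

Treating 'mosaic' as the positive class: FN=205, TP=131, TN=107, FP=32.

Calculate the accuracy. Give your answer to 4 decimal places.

Accuracy = (TP+TN)/N = (131+107)/475 = 0.5011

0.5011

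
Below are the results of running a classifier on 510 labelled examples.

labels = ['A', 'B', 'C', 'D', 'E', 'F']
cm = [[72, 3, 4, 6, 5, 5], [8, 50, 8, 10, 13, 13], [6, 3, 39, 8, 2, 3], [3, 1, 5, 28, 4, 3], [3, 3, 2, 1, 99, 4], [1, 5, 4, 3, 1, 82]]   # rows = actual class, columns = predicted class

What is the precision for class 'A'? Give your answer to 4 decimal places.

0.7742

precision = TP/(TP+FP).
A: TP=72, FP=8+6+3+3+1=21 → 72/93 = 0.77419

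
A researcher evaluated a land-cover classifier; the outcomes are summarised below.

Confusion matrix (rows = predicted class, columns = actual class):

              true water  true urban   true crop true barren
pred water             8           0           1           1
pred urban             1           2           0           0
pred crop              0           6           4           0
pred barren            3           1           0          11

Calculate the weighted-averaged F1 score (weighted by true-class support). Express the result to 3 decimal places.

Per-class F1 score (2·TP/(2·TP+FP+FN)):
  water: TP=8, FP=0+1+1=2, FN=1+0+3=4 → 16/22 = 0.7273
  urban: TP=2, FP=1+0+0=1, FN=0+6+1=7 → 4/12 = 0.3333
  crop: TP=4, FP=0+6+0=6, FN=1+0+0=1 → 8/15 = 0.5333
  barren: TP=11, FP=3+1+0=4, FN=1+0+0=1 → 22/27 = 0.8148
Weighted-F1 score = Σ (supportᵢ/N)·F1 scoreᵢ with N=38: (12/38)·0.7273 + (9/38)·0.3333 + (5/38)·0.5333 + (12/38)·0.8148 = 0.636

0.636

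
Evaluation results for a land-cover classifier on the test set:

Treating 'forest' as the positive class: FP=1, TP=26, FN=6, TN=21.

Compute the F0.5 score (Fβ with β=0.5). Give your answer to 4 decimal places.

0.9286

Fβ = (1+β²)·TP / ((1+β²)·TP + β²·FN + FP), with β²=1/4
= 1.25·26 / (1.25·26 + 0.25·6 + 1) = 0.9286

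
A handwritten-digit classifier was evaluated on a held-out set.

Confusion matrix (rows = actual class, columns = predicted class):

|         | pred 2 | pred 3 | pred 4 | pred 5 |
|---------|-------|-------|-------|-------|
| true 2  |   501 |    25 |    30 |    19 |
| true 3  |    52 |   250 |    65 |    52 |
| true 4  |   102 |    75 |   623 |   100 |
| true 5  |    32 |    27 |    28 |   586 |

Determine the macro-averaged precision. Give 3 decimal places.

Per-class precision (TP/(TP+FP)):
  2: TP=501, FP=52+102+32=186 → 501/687 = 0.7293
  3: TP=250, FP=25+75+27=127 → 250/377 = 0.6631
  4: TP=623, FP=30+65+28=123 → 623/746 = 0.8351
  5: TP=586, FP=19+52+100=171 → 586/757 = 0.7741
Macro-precision = mean = (0.7293 + 0.6631 + 0.8351 + 0.7741) / 4 = 0.750

0.750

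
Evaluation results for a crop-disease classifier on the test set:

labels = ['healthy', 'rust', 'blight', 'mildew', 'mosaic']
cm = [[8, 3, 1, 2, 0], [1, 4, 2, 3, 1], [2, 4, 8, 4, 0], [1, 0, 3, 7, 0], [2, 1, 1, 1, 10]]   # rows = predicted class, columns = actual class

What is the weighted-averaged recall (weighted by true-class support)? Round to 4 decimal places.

0.5362

Per-class recall (TP/(TP+FN)):
  healthy: TP=8, FN=1+2+1+2=6 → 8/14 = 0.57143
  rust: TP=4, FN=3+4+0+1=8 → 4/12 = 0.33333
  blight: TP=8, FN=1+2+3+1=7 → 8/15 = 0.53333
  mildew: TP=7, FN=2+3+4+1=10 → 7/17 = 0.41176
  mosaic: TP=10, FN=0+1+0+0=1 → 10/11 = 0.90909
Weighted-recall = Σ (supportᵢ/N)·recallᵢ with N=69: (14/69)·0.57143 + (12/69)·0.33333 + (15/69)·0.53333 + (17/69)·0.41176 + (11/69)·0.90909 = 0.5362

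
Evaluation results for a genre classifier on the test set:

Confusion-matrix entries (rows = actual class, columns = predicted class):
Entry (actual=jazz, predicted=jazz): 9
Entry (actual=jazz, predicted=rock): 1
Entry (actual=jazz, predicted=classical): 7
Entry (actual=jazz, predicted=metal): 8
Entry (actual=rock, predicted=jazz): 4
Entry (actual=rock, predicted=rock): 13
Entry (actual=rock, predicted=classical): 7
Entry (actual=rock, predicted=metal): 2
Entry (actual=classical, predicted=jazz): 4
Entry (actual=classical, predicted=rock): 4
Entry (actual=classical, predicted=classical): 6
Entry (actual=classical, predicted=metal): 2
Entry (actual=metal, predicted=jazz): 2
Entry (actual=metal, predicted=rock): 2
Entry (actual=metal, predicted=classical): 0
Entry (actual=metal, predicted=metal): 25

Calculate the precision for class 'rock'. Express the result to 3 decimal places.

0.650

Treat 'rock' as positive and all other classes as negative.
precision = TP/(TP+FP).
rock: TP=13, FP=1+4+2=7 → 13/20 = 0.6500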